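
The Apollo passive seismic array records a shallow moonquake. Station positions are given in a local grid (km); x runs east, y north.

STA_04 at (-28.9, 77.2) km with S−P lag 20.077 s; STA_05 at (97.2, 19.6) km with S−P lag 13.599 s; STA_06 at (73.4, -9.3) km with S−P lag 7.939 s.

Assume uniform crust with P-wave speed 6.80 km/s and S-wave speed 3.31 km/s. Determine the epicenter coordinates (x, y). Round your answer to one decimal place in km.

30.8 km east, -37.7 km north

Distance from S−P lag: d = Δt · v_P v_S / (v_P − v_S) = Δt · (6.80·3.31)/(6.80−3.31) ≈ 6.4493·Δt.
So d_STA_04 = 129.48, d_STA_05 = 87.70, d_STA_06 = 51.20 km.
Circle about each station: (x + 28.9)² + (y − 77.2)² = 129.48²; (x − 97.2)² + (y − 19.6)² = 87.70²; (x − 73.4)² + (y + 9.3)² = 51.20².
Subtracting the STA_04 equation from the STA_05 and STA_06 equations removes the quadratic terms:
252.2 x − 115.2 y = 12110.73
204.6 x − 173.0 y = 12822.63
Solving the 2×2 system: x ≈ 30.8, y ≈ -37.7 km.
Check against STA_04 (with the unrounded x, y): √((x + 28.9)²+(y − 77.2)²) = 129.47 ≈ 129.48 km. ✓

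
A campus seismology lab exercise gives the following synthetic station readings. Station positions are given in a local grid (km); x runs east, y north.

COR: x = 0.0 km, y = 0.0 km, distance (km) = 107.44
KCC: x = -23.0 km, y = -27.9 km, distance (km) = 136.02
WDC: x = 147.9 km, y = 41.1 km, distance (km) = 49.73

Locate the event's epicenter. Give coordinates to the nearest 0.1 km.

Circle about each station: x² + y² = 107.44²; (x + 23.0)² + (y + 27.9)² = 136.02²; (x − 147.9)² + (y − 41.1)² = 49.73².
Subtracting the COR equation from the KCC and WDC equations removes the quadratic terms:
-46.0 x − 55.8 y = -5650.68
295.8 x + 82.2 y = 32633.90
Solving the 2×2 system: x ≈ 106.6, y ≈ 13.4 km.
Check against COR (with the unrounded x, y): √(x²+y²) = 107.44 ≈ 107.44 km. ✓

x ≈ 106.6 km, y ≈ 13.4 km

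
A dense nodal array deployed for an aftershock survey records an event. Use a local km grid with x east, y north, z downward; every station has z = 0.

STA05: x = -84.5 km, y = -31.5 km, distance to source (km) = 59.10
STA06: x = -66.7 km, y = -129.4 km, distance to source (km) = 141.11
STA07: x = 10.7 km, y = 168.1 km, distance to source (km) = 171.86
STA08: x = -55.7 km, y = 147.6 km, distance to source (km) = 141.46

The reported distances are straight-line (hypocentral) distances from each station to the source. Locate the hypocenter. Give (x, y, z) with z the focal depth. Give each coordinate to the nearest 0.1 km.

Each station gives a sphere (x−x_i)² + (y−y_i)² + z² = d_i² (stations at z=0).
Subtracting the STA05 sphere from STA06 and STA07: z² cancels, leaving linear equations in x and y:
35.6 x − 195.8 y = -3358.47
190.4 x + 399.2 y = -5803.45
Solving: x ≈ -48.105, y ≈ 8.406 km (keep extra digits for the depth step; rounded: -48.1, 8.4).
Then from the STA05 sphere: z² = 59.10² − (x + 84.5)² − (y + 31.5)² with x = -48.105, y = 8.406, so z ≈ 23.994 ≈ 24.0 km.
Check against STA08 (with the unrounded solution): distance 141.45 ≈ 141.46 km. ✓

x ≈ -48.1 km, y ≈ 8.4 km, depth ≈ 24.0 km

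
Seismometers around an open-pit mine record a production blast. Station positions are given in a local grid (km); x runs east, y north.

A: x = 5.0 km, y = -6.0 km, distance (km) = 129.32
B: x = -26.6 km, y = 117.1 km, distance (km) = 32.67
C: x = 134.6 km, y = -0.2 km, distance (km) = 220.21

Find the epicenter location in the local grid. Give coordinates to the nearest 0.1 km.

-57.7 km east, 107.1 km north

Circle about each station: (x − 5.0)² + (y + 6.0)² = 129.32²; (x + 26.6)² + (y − 117.1)² = 32.67²; (x − 134.6)² + (y + 0.2)² = 220.21².
Subtracting the A equation from the B and C equations removes the quadratic terms:
-63.2 x + 246.2 y = 30015.30
259.2 x + 11.6 y = -13712.58
Solving the 2×2 system: x ≈ -57.7, y ≈ 107.1 km.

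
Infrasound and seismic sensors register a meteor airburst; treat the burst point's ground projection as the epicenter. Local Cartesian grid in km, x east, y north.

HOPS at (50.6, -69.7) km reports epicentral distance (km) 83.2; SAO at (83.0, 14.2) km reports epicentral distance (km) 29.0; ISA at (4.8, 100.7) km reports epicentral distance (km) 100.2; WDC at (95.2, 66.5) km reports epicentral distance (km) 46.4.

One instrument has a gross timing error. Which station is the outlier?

Solve using three stations at a time. Using HOPS, SAO, ISA (subtract circle equations pairwise → linear system) gives (x, y) ≈ (54.0, 13.4).
Distances from that point to each station vs reported:
  HOPS: calculated 83.2 vs reported 83.2 → residual 0.0 km
  SAO: calculated 29.0 vs reported 29.0 → residual 0.0 km
  ISA: calculated 100.2 vs reported 100.2 → residual 0.0 km
  WDC: calculated 67.2 vs reported 46.4 → residual 20.8 km
HOPS, SAO, ISA are mutually consistent (residuals ≈ 0); WDC is off by 20.8 km.

WDC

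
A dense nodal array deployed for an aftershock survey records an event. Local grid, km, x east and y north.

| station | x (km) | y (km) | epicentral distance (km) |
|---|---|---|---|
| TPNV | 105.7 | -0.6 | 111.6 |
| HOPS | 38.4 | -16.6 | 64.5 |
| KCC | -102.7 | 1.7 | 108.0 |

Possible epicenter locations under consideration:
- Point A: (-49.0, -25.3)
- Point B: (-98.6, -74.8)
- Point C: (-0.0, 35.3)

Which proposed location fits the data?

For each candidate, compare |candidate − station| to the reported distance:
Point A: residuals TPNV 45.1, HOPS 23.3, KCC 47.9 → max 47.9 km
Point B: residuals TPNV 105.8, HOPS 84.3, KCC 31.4 → max 105.8 km
Point C: residuals TPNV 0.0, HOPS 0.1, KCC 0.1 → max 0.1 km
Only Point C has all residuals ≈ 0.

Point C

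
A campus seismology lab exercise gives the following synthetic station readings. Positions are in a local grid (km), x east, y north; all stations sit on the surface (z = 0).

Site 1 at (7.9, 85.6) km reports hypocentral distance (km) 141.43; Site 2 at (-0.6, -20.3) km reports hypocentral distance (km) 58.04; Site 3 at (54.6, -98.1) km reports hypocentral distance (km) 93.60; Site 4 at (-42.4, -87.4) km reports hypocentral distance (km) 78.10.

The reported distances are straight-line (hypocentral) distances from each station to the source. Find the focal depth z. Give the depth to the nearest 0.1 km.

z ≈ 52.3 km

Each station gives a sphere (x−x_i)² + (y−y_i)² + z² = d_i² (stations at z=0).
Subtracting the Site 1 sphere from Site 2 and Site 3: z² cancels, leaving linear equations in x and y:
-17.0 x − 211.8 y = 9656.48
93.4 x − 367.4 y = 16456.48
Solving: x ≈ -2.394, y ≈ -45.400 km (keep extra digits for the depth step; rounded: -2.4, -45.4).
Then from the Site 1 sphere: z² = 141.43² − (x − 7.9)² − (y − 85.6)² with x = -2.394, y = -45.400, so z ≈ 52.302 ≈ 52.3 km.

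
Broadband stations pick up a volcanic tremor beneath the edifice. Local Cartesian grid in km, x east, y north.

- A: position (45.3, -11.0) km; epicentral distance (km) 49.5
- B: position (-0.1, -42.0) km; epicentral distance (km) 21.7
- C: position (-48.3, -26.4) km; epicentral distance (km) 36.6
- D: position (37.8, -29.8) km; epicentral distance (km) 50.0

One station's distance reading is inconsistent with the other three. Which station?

Solve using three stations at a time. Using B, C, D (subtract circle equations pairwise → linear system) gives (x, y) ≈ (-11.8, -23.8).
Distances from that point to each station vs reported:
  A: calculated 58.5 vs reported 49.5 → residual 9.0 km
  B: calculated 21.7 vs reported 21.7 → residual 0.0 km
  C: calculated 36.6 vs reported 36.6 → residual 0.0 km
  D: calculated 50.0 vs reported 50.0 → residual 0.0 km
B, C, D are mutually consistent (residuals ≈ 0); A is off by 9.0 km.

A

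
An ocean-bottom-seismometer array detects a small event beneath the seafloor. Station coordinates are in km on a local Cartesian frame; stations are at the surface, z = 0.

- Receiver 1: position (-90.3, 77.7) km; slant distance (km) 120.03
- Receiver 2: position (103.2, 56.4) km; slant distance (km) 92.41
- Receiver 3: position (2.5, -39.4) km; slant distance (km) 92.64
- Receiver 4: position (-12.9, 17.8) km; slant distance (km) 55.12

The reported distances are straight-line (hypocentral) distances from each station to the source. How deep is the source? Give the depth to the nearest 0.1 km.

z ≈ 36.3 km

Each station gives a sphere (x−x_i)² + (y−y_i)² + z² = d_i² (stations at z=0).
Subtracting the Receiver 1 sphere from Receiver 2 and Receiver 3: z² cancels, leaving linear equations in x and y:
387.0 x − 42.6 y = 5507.41
185.6 x − 234.2 y = -6807.74
Solving: x ≈ 19.097, y ≈ 44.202 km (keep extra digits for the depth step; rounded: 19.1, 44.2).
Then from the Receiver 1 sphere: z² = 120.03² − (x + 90.3)² − (y − 77.7)² with x = 19.097, y = 44.202, so z ≈ 36.296 ≈ 36.3 km.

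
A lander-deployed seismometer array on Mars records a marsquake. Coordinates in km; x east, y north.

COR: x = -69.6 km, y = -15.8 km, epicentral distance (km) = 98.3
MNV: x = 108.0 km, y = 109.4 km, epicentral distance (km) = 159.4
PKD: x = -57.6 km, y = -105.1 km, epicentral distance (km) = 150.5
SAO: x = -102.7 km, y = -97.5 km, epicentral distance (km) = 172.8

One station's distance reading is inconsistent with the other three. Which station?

Solve using three stations at a time. Using COR, PKD, SAO (subtract circle equations pairwise → linear system) gives (x, y) ≈ (20.8, 23.6).
Distances from that point to each station vs reported:
  COR: calculated 98.6 vs reported 98.3 → residual 0.3 km
  MNV: calculated 122.3 vs reported 159.4 → residual 37.1 km
  PKD: calculated 150.7 vs reported 150.5 → residual 0.2 km
  SAO: calculated 173.0 vs reported 172.8 → residual 0.2 km
COR, PKD, SAO are mutually consistent (residuals ≈ 0); MNV is off by 37.1 km.

MNV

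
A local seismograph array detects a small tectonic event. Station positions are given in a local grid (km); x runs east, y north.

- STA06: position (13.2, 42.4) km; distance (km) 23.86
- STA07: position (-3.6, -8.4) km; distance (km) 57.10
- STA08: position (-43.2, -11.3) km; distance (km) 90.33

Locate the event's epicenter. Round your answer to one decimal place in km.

Circle about each station: (x − 13.2)² + (y − 42.4)² = 23.86²; (x + 3.6)² + (y + 8.4)² = 57.10²; (x + 43.2)² + (y + 11.3)² = 90.33².
Subtracting the STA06 equation from the STA07 and STA08 equations removes the quadratic terms:
-33.6 x − 101.6 y = -4579.59
-112.8 x − 107.4 y = -7568.28
Solving the 2×2 system: x ≈ 35.3, y ≈ 33.4 km.
Check against STA06 (with the unrounded x, y): √((x − 13.2)²+(y − 42.4)²) = 23.85 ≈ 23.86 km. ✓

35.3 km east, 33.4 km north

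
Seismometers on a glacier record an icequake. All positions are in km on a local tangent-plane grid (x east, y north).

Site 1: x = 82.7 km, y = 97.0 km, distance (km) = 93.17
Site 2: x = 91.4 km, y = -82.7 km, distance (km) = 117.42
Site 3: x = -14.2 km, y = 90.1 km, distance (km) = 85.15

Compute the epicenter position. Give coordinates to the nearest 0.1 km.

(32.2, 18.7)

Circle about each station: (x − 82.7)² + (y − 97.0)² = 93.17²; (x − 91.4)² + (y + 82.7)² = 117.42²; (x + 14.2)² + (y − 90.1)² = 85.15².
Subtracting the Site 1 equation from the Site 2 and Site 3 equations removes the quadratic terms:
17.4 x − 359.4 y = -6161.85
-193.8 x − 13.8 y = -6498.51
Solving the 2×2 system: x ≈ 32.2, y ≈ 18.7 km.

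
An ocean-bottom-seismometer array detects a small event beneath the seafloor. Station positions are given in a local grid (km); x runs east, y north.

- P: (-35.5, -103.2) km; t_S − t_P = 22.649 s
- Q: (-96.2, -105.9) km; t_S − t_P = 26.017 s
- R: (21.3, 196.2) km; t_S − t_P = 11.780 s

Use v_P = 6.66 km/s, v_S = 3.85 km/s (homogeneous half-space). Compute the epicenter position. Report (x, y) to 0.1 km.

(37.9, 90.0)

Distance from S−P lag: d = Δt · v_P v_S / (v_P − v_S) = Δt · (6.66·3.85)/(6.66−3.85) ≈ 9.1249·Δt.
So d_P = 206.67, d_Q = 237.40, d_R = 107.49 km.
Circle about each station: (x + 35.5)² + (y + 103.2)² = 206.67²; (x + 96.2)² + (y + 105.9)² = 237.40²; (x − 21.3)² + (y − 196.2)² = 107.49².
Subtracting pairs of circle equations eliminates x²+y² and gives linear equations (the radical axes):
-121.4 x − 5.4 y = -5087.51
113.6 x + 598.8 y = 58196.03
Solving the 2×2 system: x ≈ 37.9, y ≈ 90.0 km.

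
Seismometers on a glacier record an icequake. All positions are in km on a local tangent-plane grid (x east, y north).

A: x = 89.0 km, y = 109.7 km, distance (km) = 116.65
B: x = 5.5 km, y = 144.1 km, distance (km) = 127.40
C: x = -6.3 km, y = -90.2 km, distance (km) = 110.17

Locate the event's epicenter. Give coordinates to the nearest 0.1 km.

(17.8, 17.3)

Circle about each station: (x − 89.0)² + (y − 109.7)² = 116.65²; (x − 5.5)² + (y − 144.1)² = 127.40²; (x + 6.3)² + (y + 90.2)² = 110.17².
Subtracting pairs of circle equations eliminates x²+y² and gives linear equations (the radical axes):
-167.0 x + 68.8 y = -1783.57
-190.6 x − 399.8 y = -10309.57
Solving the 2×2 system: x ≈ 17.8, y ≈ 17.3 km.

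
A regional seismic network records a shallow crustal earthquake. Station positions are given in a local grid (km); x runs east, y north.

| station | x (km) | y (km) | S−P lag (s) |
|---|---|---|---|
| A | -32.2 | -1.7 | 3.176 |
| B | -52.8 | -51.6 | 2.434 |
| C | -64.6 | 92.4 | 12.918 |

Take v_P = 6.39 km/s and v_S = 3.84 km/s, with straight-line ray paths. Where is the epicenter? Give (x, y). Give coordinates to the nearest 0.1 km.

Distance from S−P lag: d = Δt · v_P v_S / (v_P − v_S) = Δt · (6.39·3.84)/(6.39−3.84) ≈ 9.6226·Δt.
So d_A = 30.56, d_B = 23.42, d_C = 124.30 km.
Circle about each station: (x + 32.2)² + (y + 1.7)² = 30.56²; (x + 52.8)² + (y + 51.6)² = 23.42²; (x + 64.6)² + (y − 92.4)² = 124.30².
Subtracting the A equation from the B and C equations removes the quadratic terms:
-41.2 x − 99.8 y = 4796.09
-64.8 x + 188.2 y = -2845.39
Solving the 2×2 system: x ≈ -43.5, y ≈ -30.1 km.
Check against A (with the unrounded x, y): √((x + 32.2)²+(y + 1.7)²) = 30.56 ≈ 30.56 km. ✓

(-43.5, -30.1)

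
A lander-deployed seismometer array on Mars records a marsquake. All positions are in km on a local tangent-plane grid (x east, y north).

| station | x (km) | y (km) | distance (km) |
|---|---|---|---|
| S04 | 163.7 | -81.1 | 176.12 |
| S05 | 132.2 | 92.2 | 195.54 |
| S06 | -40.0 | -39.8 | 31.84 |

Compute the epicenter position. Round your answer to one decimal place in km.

x ≈ -8.4 km, y ≈ -43.7 km

Circle about each station: (x − 163.7)² + (y + 81.1)² = 176.12²; (x − 132.2)² + (y − 92.2)² = 195.54²; (x + 40.0)² + (y + 39.8)² = 31.84².
Subtracting pairs of circle equations eliminates x²+y² and gives linear equations (the radical axes):
-63.0 x + 346.6 y = -14614.86
-407.4 x + 82.6 y = -186.39
Solving the 2×2 system: x ≈ -8.4, y ≈ -43.7 km.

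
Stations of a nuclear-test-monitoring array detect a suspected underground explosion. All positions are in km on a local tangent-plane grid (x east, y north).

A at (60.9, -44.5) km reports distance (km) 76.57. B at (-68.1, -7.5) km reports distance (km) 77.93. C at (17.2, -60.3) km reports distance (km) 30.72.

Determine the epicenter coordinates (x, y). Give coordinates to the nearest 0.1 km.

(-13.4, -63.0)

Circle about each station: (x − 60.9)² + (y + 44.5)² = 76.57²; (x + 68.1)² + (y + 7.5)² = 77.93²; (x − 17.2)² + (y + 60.3)² = 30.72².
Subtracting the A equation from the B and C equations removes the quadratic terms:
-258.0 x + 74.0 y = -1205.32
-87.4 x − 31.6 y = 3162.12
Solving the 2×2 system: x ≈ -13.4, y ≈ -63.0 km.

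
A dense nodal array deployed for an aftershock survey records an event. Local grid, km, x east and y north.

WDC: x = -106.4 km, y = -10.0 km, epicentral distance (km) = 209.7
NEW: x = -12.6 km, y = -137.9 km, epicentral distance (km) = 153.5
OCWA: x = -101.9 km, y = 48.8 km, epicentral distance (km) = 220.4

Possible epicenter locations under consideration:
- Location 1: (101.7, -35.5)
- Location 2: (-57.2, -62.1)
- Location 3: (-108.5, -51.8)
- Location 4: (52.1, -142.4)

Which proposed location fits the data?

For each candidate, compare |candidate − station| to the reported distance:
Location 1: residuals WDC 0.0, NEW 0.0, OCWA 0.0 → max 0.0 km
Location 2: residuals WDC 138.0, NEW 65.6, OCWA 100.8 → max 138.0 km
Location 3: residuals WDC 167.8, NEW 24.6, OCWA 119.6 → max 167.8 km
Location 4: residuals WDC 3.2, NEW 88.6, OCWA 25.1 → max 88.6 km
Only Location 1 has all residuals ≈ 0.

Location 1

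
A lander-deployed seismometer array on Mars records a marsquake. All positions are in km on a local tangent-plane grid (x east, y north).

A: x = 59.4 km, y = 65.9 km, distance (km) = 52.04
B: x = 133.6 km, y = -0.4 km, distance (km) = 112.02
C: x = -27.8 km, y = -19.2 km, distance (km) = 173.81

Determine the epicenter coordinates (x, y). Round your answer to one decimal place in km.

x ≈ 94.3 km, y ≈ 104.5 km

Circle about each station: (x − 59.4)² + (y − 65.9)² = 52.04²; (x − 133.6)² + (y + 0.4)² = 112.02²; (x + 27.8)² + (y + 19.2)² = 173.81².
Subtracting the A equation from the B and C equations removes the quadratic terms:
148.4 x − 132.6 y = 137.63
-174.4 x − 170.2 y = -34231.44
Solving the 2×2 system: x ≈ 94.3, y ≈ 104.5 km.
Check against A (with the unrounded x, y): √((x − 59.4)²+(y − 65.9)²) = 52.04 ≈ 52.04 km. ✓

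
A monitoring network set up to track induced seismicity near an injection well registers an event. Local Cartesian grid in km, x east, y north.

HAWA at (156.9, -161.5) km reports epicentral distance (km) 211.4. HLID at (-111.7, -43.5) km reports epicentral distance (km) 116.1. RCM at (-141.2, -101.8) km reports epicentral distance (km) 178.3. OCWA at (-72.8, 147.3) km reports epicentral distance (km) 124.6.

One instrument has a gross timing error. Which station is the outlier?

Solve using three stations at a time. Using HLID, RCM, OCWA (subtract circle equations pairwise → linear system) gives (x, y) ≈ (-24.2, 32.7).
Distances from that point to each station vs reported:
  HAWA: calculated 265.5 vs reported 211.4 → residual 54.1 km
  HLID: calculated 116.0 vs reported 116.1 → residual 0.1 km
  RCM: calculated 178.2 vs reported 178.3 → residual 0.1 km
  OCWA: calculated 124.5 vs reported 124.6 → residual 0.1 km
HLID, RCM, OCWA are mutually consistent (residuals ≈ 0); HAWA is off by 54.1 km.

HAWA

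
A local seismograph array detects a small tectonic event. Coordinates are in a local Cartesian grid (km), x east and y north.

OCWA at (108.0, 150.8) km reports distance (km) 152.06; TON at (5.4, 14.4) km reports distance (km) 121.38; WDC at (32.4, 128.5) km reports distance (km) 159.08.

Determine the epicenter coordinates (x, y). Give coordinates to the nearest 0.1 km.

(125.9, -0.2)

Circle about each station: (x − 108.0)² + (y − 150.8)² = 152.06²; (x − 5.4)² + (y − 14.4)² = 121.38²; (x − 32.4)² + (y − 128.5)² = 159.08².
Subtracting the OCWA equation from the TON and WDC equations removes the quadratic terms:
-205.2 x − 272.8 y = -25778.98
-151.2 x − 44.6 y = -19026.83
Solving the 2×2 system: x ≈ 125.9, y ≈ -0.2 km.
Check against OCWA (with the unrounded x, y): √((x − 108.0)²+(y − 150.8)²) = 152.06 ≈ 152.06 km. ✓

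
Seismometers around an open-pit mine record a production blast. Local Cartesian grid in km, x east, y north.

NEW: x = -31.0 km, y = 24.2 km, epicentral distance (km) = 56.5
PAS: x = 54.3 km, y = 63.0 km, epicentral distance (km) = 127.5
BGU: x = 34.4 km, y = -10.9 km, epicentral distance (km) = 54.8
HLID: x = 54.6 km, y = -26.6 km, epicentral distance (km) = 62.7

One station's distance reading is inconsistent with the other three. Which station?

NEW

Solve using three stations at a time. Using PAS, BGU, HLID (subtract circle equations pairwise → linear system) gives (x, y) ≈ (-3.4, -50.8).
Distances from that point to each station vs reported:
  NEW: calculated 79.9 vs reported 56.5 → residual 23.4 km
  PAS: calculated 127.6 vs reported 127.5 → residual 0.1 km
  BGU: calculated 54.9 vs reported 54.8 → residual 0.1 km
  HLID: calculated 62.8 vs reported 62.7 → residual 0.1 km
PAS, BGU, HLID are mutually consistent (residuals ≈ 0); NEW is off by 23.4 km.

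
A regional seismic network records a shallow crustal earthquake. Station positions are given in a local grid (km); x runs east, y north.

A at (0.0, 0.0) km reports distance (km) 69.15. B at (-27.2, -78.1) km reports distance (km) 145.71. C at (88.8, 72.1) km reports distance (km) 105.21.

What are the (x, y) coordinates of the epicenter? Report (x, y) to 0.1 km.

Circle about each station: x² + y² = 69.15²; (x + 27.2)² + (y + 78.1)² = 145.71²; (x − 88.8)² + (y − 72.1)² = 105.21².
Subtracting the A equation from the B and C equations removes the quadratic terms:
-54.4 x − 156.2 y = -9610.23
177.6 x + 144.2 y = 6796.43
Solving the 2×2 system: x ≈ -16.3, y ≈ 67.2 km.

x ≈ -16.3 km, y ≈ 67.2 km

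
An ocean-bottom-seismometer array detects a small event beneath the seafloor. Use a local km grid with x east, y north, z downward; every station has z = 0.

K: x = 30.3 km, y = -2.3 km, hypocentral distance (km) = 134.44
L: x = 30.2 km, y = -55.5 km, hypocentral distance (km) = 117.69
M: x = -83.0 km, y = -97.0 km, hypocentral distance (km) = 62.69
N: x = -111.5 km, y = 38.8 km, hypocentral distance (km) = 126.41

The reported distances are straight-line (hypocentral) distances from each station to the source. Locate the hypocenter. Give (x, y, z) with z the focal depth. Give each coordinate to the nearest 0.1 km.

(-73.1, -68.4, 54.9)

Each station gives a sphere (x−x_i)² + (y−y_i)² + z² = d_i² (stations at z=0).
Subtracting the K sphere from L and M: z² cancels, leaving linear equations in x and y:
-0.2 x − 106.4 y = 7292.09
-226.6 x − 189.4 y = 29518.70
Solving: x ≈ -73.099, y ≈ -68.397 km (keep extra digits for the depth step; rounded: -73.1, -68.4).
Then from the K sphere: z² = 134.44² − (x − 30.3)² − (y + 2.3)² with x = -73.099, y = -68.397, so z ≈ 54.899 ≈ 54.9 km.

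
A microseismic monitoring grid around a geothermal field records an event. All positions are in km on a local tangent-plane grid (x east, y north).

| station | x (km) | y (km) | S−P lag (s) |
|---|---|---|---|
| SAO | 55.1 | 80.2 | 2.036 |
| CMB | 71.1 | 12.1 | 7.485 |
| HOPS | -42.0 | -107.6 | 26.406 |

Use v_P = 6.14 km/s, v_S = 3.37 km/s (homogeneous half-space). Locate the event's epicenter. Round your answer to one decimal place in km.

x ≈ 53.3 km, y ≈ 65.1 km

Distance from S−P lag: d = Δt · v_P v_S / (v_P − v_S) = Δt · (6.14·3.37)/(6.14−3.37) ≈ 7.4700·Δt.
So d_SAO = 15.21, d_CMB = 55.91, d_HOPS = 197.25 km.
Circle about each station: (x − 55.1)² + (y − 80.2)² = 15.21²; (x − 71.1)² + (y − 12.1)² = 55.91²; (x + 42.0)² + (y + 107.6)² = 197.25².
Subtracting pairs of circle equations eliminates x²+y² and gives linear equations (the radical axes):
32.0 x − 136.2 y = -7161.01
-194.2 x − 375.6 y = -34802.51
Solving the 2×2 system: x ≈ 53.3, y ≈ 65.1 km.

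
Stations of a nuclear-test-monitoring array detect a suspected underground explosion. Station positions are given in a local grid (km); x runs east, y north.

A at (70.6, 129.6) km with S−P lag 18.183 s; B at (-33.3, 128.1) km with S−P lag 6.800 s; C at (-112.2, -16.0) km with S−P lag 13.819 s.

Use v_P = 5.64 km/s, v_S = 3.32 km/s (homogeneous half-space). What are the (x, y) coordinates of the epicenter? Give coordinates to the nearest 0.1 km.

Distance from S−P lag: d = Δt · v_P v_S / (v_P − v_S) = Δt · (5.64·3.32)/(5.64−3.32) ≈ 8.0710·Δt.
So d_A = 146.76, d_B = 54.88, d_C = 111.53 km.
Circle about each station: (x − 70.6)² + (y − 129.6)² = 146.76²; (x + 33.3)² + (y − 128.1)² = 54.88²; (x + 112.2)² + (y + 16.0)² = 111.53².
Subtracting the A equation from the B and C equations removes the quadratic terms:
-207.8 x − 3.0 y = 14264.66
-365.6 x − 291.2 y = 163.88
Solving the 2×2 system: x ≈ -69.9, y ≈ 87.2 km.
Check against A (with the unrounded x, y): √((x − 70.6)²+(y − 129.6)²) = 146.76 ≈ 146.76 km. ✓

-69.9 km east, 87.2 km north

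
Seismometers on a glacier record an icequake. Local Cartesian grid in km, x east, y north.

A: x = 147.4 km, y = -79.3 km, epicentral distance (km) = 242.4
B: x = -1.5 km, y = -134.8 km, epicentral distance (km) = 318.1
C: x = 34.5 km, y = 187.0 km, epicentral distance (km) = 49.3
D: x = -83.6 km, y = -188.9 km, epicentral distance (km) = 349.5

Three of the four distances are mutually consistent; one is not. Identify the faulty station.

Solve using three stations at a time. Using A, C, D (subtract circle equations pairwise → linear system) gives (x, y) ≈ (40.0, 138.0).
Distances from that point to each station vs reported:
  A: calculated 242.4 vs reported 242.4 → residual 0.0 km
  B: calculated 276.0 vs reported 318.1 → residual 42.1 km
  C: calculated 49.3 vs reported 49.3 → residual 0.0 km
  D: calculated 349.5 vs reported 349.5 → residual 0.0 km
A, C, D are mutually consistent (residuals ≈ 0); B is off by 42.1 km.

B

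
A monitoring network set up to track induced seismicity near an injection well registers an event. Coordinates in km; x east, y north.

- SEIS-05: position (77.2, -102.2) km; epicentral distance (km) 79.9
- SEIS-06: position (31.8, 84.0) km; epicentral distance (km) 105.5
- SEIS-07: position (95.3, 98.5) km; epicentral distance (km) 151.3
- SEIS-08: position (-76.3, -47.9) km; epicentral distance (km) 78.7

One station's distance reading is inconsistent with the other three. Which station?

SEIS-05

Solve using three stations at a time. Using SEIS-06, SEIS-07, SEIS-08 (subtract circle equations pairwise → linear system) gives (x, y) ≈ (-4.8, -15.0).
Distances from that point to each station vs reported:
  SEIS-05: calculated 119.7 vs reported 79.9 → residual 39.8 km
  SEIS-06: calculated 105.5 vs reported 105.5 → residual 0.0 km
  SEIS-07: calculated 151.3 vs reported 151.3 → residual 0.0 km
  SEIS-08: calculated 78.7 vs reported 78.7 → residual 0.0 km
SEIS-06, SEIS-07, SEIS-08 are mutually consistent (residuals ≈ 0); SEIS-05 is off by 39.8 km.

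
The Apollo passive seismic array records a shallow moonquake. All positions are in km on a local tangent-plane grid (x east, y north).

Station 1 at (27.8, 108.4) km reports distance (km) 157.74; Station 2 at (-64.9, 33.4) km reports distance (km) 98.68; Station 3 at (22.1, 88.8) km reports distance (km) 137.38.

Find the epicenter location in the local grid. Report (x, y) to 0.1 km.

x ≈ -5.9 km, y ≈ -45.7 km

Circle about each station: (x − 27.8)² + (y − 108.4)² = 157.74²; (x + 64.9)² + (y − 33.4)² = 98.68²; (x − 22.1)² + (y − 88.8)² = 137.38².
Subtracting pairs of circle equations eliminates x²+y² and gives linear equations (the radical axes):
-185.4 x − 150.0 y = 7948.34
-11.4 x − 39.2 y = 1859.09
Solving the 2×2 system: x ≈ -5.9, y ≈ -45.7 km.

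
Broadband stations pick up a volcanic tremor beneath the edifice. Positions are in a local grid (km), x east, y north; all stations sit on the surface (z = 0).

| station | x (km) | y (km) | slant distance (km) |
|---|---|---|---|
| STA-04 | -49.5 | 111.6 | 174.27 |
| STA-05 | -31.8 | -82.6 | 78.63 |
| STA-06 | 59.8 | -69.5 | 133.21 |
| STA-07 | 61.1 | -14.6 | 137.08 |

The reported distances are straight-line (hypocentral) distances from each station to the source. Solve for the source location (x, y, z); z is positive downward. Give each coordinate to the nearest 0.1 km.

x ≈ -53.0 km, y ≈ -48.9 km, depth ≈ 67.8 km

Each station gives a sphere (x−x_i)² + (y−y_i)² + z² = d_i² (stations at z=0).
Subtracting the STA-04 sphere from STA-05 and STA-06: z² cancels, leaving linear equations in x and y:
35.4 x − 388.4 y = 17116.55
218.6 x − 362.2 y = 6126.61
Solving: x ≈ -52.995, y ≈ -48.900 km (keep extra digits for the depth step; rounded: -53.0, -48.9).
Then from the STA-04 sphere: z² = 174.27² − (x + 49.5)² − (y − 111.6)² with x = -52.995, y = -48.900, so z ≈ 67.805 ≈ 67.8 km.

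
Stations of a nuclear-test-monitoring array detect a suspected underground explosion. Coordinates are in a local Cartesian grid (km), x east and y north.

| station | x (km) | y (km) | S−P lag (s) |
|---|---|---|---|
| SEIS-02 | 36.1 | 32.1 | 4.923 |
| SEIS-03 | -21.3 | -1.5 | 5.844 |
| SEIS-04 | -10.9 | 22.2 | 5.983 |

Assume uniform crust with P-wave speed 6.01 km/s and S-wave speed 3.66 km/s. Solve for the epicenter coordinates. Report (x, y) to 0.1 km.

Distance from S−P lag: d = Δt · v_P v_S / (v_P − v_S) = Δt · (6.01·3.66)/(6.01−3.66) ≈ 9.3603·Δt.
So d_SEIS-02 = 46.08, d_SEIS-03 = 54.70, d_SEIS-04 = 56.00 km.
Circle about each station: (x − 36.1)² + (y − 32.1)² = 46.08²; (x + 21.3)² + (y + 1.5)² = 54.70²; (x + 10.9)² + (y − 22.2)² = 56.00².
Subtracting pairs of circle equations eliminates x²+y² and gives linear equations (the radical axes):
-114.8 x − 67.2 y = -2746.40
-94.0 x − 19.8 y = -2734.60
Solving the 2×2 system: x ≈ 32.0, y ≈ -13.8 km.
Check against SEIS-02 (with the unrounded x, y): √((x − 36.1)²+(y − 32.1)²) = 46.07 ≈ 46.08 km. ✓

32.0 km east, -13.8 km north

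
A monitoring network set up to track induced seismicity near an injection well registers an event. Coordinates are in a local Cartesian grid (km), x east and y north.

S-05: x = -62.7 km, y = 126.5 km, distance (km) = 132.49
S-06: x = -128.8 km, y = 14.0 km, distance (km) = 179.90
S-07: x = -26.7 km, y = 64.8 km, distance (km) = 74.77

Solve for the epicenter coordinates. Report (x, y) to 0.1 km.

Circle about each station: (x + 62.7)² + (y − 126.5)² = 132.49²; (x + 128.8)² + (y − 14.0)² = 179.90²; (x + 26.7)² + (y − 64.8)² = 74.77².
Subtracting the S-05 equation from the S-06 and S-07 equations removes the quadratic terms:
-132.2 x − 225.0 y = -17958.51
72.0 x − 123.4 y = -3058.56
Solving the 2×2 system: x ≈ 47.0, y ≈ 52.2 km.

(47.0, 52.2)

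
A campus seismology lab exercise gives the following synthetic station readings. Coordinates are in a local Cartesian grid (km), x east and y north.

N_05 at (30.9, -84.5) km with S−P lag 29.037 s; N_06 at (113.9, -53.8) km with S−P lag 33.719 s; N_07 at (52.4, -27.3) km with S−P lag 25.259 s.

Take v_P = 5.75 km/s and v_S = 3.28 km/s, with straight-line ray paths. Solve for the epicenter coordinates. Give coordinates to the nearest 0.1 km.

x ≈ -93.1 km, y ≈ 99.3 km

Distance from S−P lag: d = Δt · v_P v_S / (v_P − v_S) = Δt · (5.75·3.28)/(5.75−3.28) ≈ 7.6356·Δt.
So d_N_05 = 221.72, d_N_06 = 257.47, d_N_07 = 192.87 km.
Circle about each station: (x − 30.9)² + (y + 84.5)² = 221.72²; (x − 113.9)² + (y + 53.8)² = 257.47²; (x − 52.4)² + (y + 27.3)² = 192.87².
Subtracting pairs of circle equations eliminates x²+y² and gives linear equations (the radical axes):
166.0 x + 61.4 y = -9358.45
43.0 x + 114.4 y = 7356.91
Solving the 2×2 system: x ≈ -93.1, y ≈ 99.3 km.
Check against N_05 (with the unrounded x, y): √((x − 30.9)²+(y + 84.5)²) = 221.73 ≈ 221.72 km. ✓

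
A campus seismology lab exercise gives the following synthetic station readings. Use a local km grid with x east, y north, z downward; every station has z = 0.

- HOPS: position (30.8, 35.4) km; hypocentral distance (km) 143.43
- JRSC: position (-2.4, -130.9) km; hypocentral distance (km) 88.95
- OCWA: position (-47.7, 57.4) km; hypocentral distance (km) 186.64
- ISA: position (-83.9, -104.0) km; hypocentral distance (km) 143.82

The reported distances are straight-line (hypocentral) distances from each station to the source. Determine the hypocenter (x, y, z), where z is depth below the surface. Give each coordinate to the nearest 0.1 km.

x ≈ 43.7 km, y ≈ -91.7 km, depth ≈ 65.2 km

Each station gives a sphere (x−x_i)² + (y−y_i)² + z² = d_i² (stations at z=0).
Subtracting the HOPS sphere from JRSC and OCWA: z² cancels, leaving linear equations in x and y:
-66.4 x − 332.6 y = 27598.83
-157.0 x + 44.0 y = -10894.07
Solving: x ≈ 43.689, y ≈ -91.701 km (keep extra digits for the depth step; rounded: 43.7, -91.7).
Then from the HOPS sphere: z² = 143.43² − (x − 30.8)² − (y − 35.4)² with x = 43.689, y = -91.701, so z ≈ 65.203 ≈ 65.2 km.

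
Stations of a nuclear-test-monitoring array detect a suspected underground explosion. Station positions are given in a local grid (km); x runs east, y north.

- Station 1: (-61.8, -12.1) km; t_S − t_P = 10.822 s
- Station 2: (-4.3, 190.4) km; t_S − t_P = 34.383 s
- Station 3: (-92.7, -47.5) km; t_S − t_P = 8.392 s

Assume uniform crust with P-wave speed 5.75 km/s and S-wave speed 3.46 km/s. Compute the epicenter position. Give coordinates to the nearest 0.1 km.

Distance from S−P lag: d = Δt · v_P v_S / (v_P − v_S) = Δt · (5.75·3.46)/(5.75−3.46) ≈ 8.6878·Δt.
So d_Station 1 = 94.02, d_Station 2 = 298.71, d_Station 3 = 72.91 km.
Circle about each station: (x + 61.8)² + (y + 12.1)² = 94.02²; (x + 4.3)² + (y − 190.4)² = 298.71²; (x + 92.7)² + (y + 47.5)² = 72.91².
Subtracting pairs of circle equations eliminates x²+y² and gives linear equations (the radical axes):
115.0 x + 405.0 y = -48082.90
-61.8 x − 70.8 y = 10407.78
Solving the 2×2 system: x ≈ -48.0, y ≈ -105.1 km.
Check against Station 1 (with the unrounded x, y): √((x + 61.8)²+(y + 12.1)²) = 94.00 ≈ 94.02 km. ✓

(-48.0, -105.1)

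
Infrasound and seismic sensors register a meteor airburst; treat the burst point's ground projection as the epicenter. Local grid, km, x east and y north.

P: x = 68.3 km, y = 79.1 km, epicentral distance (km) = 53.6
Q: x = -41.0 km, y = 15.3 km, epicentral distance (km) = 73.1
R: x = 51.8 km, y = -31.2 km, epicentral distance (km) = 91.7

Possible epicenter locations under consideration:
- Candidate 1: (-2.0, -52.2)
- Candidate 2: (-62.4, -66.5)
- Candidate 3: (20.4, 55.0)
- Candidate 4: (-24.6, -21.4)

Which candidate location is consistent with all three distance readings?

Candidate 3

For each candidate, compare |candidate − station| to the reported distance:
Candidate 1: residuals P 95.3, Q 4.9, R 33.9 → max 95.3 km
Candidate 2: residuals P 142.1, Q 11.5, R 27.8 → max 142.1 km
Candidate 3: residuals P 0.0, Q 0.0, R 0.0 → max 0.0 km
Candidate 4: residuals P 83.3, Q 32.9, R 14.7 → max 83.3 km
Only Candidate 3 has all residuals ≈ 0.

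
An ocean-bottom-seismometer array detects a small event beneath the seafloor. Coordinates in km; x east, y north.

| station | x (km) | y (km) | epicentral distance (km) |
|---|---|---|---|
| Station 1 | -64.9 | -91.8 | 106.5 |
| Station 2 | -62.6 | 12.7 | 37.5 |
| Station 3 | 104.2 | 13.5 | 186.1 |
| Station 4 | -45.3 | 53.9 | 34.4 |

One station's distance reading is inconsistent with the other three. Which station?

Solve using three stations at a time. Using Station 2, Station 3, Station 4 (subtract circle equations pairwise → linear system) gives (x, y) ≈ (-79.0, 46.5).
Distances from that point to each station vs reported:
  Station 1: calculated 139.0 vs reported 106.5 → residual 32.5 km
  Station 2: calculated 37.6 vs reported 37.5 → residual 0.1 km
  Station 3: calculated 186.1 vs reported 186.1 → residual 0.0 km
  Station 4: calculated 34.5 vs reported 34.4 → residual 0.1 km
Station 2, Station 3, Station 4 are mutually consistent (residuals ≈ 0); Station 1 is off by 32.5 km.

Station 1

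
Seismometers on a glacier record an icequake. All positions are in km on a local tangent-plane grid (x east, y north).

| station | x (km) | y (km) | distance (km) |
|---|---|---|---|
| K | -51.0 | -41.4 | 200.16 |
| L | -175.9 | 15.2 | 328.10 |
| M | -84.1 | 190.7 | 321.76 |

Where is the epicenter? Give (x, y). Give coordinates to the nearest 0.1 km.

(148.9, -31.2)

Circle about each station: (x + 51.0)² + (y + 41.4)² = 200.16²; (x + 175.9)² + (y − 15.2)² = 328.10²; (x + 84.1)² + (y − 190.7)² = 321.76².
Subtracting pairs of circle equations eliminates x²+y² and gives linear equations (the radical axes):
-249.8 x + 113.2 y = -40728.69
-66.2 x + 464.2 y = -24341.13
Solving the 2×2 system: x ≈ 148.9, y ≈ -31.2 km.
Check against K (with the unrounded x, y): √((x + 51.0)²+(y + 41.4)²) = 200.17 ≈ 200.16 km. ✓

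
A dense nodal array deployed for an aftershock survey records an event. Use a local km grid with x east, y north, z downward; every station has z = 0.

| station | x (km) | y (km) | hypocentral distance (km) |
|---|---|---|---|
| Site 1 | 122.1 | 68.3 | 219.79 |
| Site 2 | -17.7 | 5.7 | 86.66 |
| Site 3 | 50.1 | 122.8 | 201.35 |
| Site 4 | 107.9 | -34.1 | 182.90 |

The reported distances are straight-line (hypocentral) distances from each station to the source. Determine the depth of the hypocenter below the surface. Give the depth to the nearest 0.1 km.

depth ≈ 64.0 km

Each station gives a sphere (x−x_i)² + (y−y_i)² + z² = d_i² (stations at z=0).
Subtracting the Site 1 sphere from Site 2 and Site 3: z² cancels, leaving linear equations in x and y:
-279.6 x − 125.2 y = 21570.17
-144.0 x + 109.0 y = 5782.37
Solving: x ≈ -63.397, y ≈ -30.705 km (keep extra digits for the depth step; rounded: -63.4, -30.7).
Then from the Site 1 sphere: z² = 219.79² − (x − 122.1)² − (y − 68.3)² with x = -63.397, y = -30.705, so z ≈ 64.004 ≈ 64.0 km.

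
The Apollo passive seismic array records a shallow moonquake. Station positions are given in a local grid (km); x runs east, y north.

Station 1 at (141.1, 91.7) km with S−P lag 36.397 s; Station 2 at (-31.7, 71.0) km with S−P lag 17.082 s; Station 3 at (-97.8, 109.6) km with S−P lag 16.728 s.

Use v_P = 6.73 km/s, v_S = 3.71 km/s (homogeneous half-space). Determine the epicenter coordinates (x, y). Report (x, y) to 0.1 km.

Distance from S−P lag: d = Δt · v_P v_S / (v_P − v_S) = Δt · (6.73·3.71)/(6.73−3.71) ≈ 8.2676·Δt.
So d_Station 1 = 300.92, d_Station 2 = 141.23, d_Station 3 = 138.30 km.
Circle about each station: (x − 141.1)² + (y − 91.7)² = 300.92²; (x + 31.7)² + (y − 71.0)² = 141.23²; (x + 97.8)² + (y − 109.6)² = 138.30².
Subtracting the Station 1 equation from the Station 2 and Station 3 equations removes the quadratic terms:
-345.6 x − 41.4 y = 48334.72
-477.8 x + 35.8 y = 64684.86
Solving the 2×2 system: x ≈ -137.1, y ≈ -23.0 km.
Check against Station 1 (with the unrounded x, y): √((x − 141.1)²+(y − 91.7)²) = 300.92 ≈ 300.92 km. ✓

-137.1 km east, -23.0 km north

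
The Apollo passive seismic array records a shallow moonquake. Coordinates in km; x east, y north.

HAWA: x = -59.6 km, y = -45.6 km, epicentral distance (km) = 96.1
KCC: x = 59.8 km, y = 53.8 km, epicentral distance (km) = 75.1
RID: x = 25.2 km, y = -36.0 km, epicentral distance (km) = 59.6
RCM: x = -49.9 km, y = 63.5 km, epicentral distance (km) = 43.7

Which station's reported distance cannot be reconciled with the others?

RID

Solve using three stations at a time. Using HAWA, KCC, RCM (subtract circle equations pairwise → linear system) gives (x, y) ≈ (-13.8, 38.9).
Distances from that point to each station vs reported:
  HAWA: calculated 96.1 vs reported 96.1 → residual 0.0 km
  KCC: calculated 75.1 vs reported 75.1 → residual 0.0 km
  RID: calculated 84.4 vs reported 59.6 → residual 24.8 km
  RCM: calculated 43.7 vs reported 43.7 → residual 0.0 km
HAWA, KCC, RCM are mutually consistent (residuals ≈ 0); RID is off by 24.8 km.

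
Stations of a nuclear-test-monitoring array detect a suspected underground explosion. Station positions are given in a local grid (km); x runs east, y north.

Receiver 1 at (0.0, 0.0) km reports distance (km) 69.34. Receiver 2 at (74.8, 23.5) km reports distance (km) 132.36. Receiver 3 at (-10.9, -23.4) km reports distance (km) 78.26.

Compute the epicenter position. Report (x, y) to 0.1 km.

Circle about each station: x² + y² = 69.34²; (x − 74.8)² + (y − 23.5)² = 132.36²; (x + 10.9)² + (y + 23.4)² = 78.26².
Subtracting the Receiver 1 equation from the Receiver 2 and Receiver 3 equations removes the quadratic terms:
149.6 x + 47.0 y = -6563.84
-21.8 x − 46.8 y = -650.22
Solving the 2×2 system: x ≈ -56.5, y ≈ 40.2 km.

(-56.5, 40.2)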